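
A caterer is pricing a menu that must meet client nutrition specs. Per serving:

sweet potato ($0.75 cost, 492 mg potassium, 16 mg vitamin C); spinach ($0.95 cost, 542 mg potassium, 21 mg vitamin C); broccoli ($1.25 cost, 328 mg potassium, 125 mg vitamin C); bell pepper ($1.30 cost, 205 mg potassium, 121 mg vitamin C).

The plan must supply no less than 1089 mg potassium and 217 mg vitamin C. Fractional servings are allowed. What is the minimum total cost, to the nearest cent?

$2.85

Two binding constraints pin down two serving amounts, so the optimal mix uses at most two foods. The candidates are each food alone (scaled to the tighter of potassium/vitamin C) and each pair with both constraints tight.
sweet potato only: max(1089/492, 217/16) = 13.56 servings → $10.17.
spinach only: max(1089/542, 217/21) = 10.33 servings → $9.82.
broccoli only: max(1089/328, 217/125) = 3.32 servings → $4.15.
bell pepper only: max(1089/205, 217/121) = 5.312 servings → $6.91.
sweet potato + spinach: intersection lies outside the first quadrant.
sweet potato + broccoli with both tight: 1.155 servings and 1.588 servings → $2.85.
sweet potato + bell pepper with both tight: 1.552 servings and 1.588 servings → $3.23.
spinach + broccoli with both tight: 1.067 servings and 1.557 servings → $2.96.
spinach + bell pepper with both tight: 1.424 servings and 1.546 servings → $3.36.
broccoli + bell pepper: intersection lies outside the first quadrant.
So the least-cost plan costs $2.85.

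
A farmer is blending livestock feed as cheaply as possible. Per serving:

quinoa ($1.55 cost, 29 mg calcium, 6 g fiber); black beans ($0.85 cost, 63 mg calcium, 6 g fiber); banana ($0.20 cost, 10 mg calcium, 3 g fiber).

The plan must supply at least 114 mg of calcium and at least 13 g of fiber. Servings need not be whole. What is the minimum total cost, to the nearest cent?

Two binding constraints pin down two serving amounts, so the optimal mix uses at most two foods. The candidates are each food alone (scaled to the tighter of calcium/fiber) and each pair with both constraints tight.
quinoa only: max(114/29, 13/6) = 3.931 servings → $6.09.
black beans only: max(114/63, 13/6) = 2.167 servings → $1.84.
banana only: max(114/10, 13/3) = 11.4 servings → $2.28.
quinoa + black beans with both tight: 0.6618 servings and 1.505 servings → $2.30.
quinoa + banana: the both-tight solution has a negative serving — not a feasible corner.
black beans + banana with both tight: 1.643 servings and 1.047 servings → $1.61.
Cheapest feasible corner: $1.61.

$1.61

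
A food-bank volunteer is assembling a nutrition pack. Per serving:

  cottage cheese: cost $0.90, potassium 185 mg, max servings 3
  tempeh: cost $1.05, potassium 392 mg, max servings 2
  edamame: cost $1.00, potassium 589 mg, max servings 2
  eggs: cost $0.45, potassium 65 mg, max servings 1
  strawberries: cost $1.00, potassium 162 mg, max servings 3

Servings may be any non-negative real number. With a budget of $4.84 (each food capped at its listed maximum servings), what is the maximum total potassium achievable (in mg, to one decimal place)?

2114.1 mg

Potassium per dollar: edamame 589, tempeh 373.3, cottage cheese 205.6, strawberries 162, eggs 144.4.
Take 2 servings of edamame: spends $2.00, +1178.0 mg potassium (running total 1178.0 mg).
Take 2 servings of tempeh: spends $2.10, +784.0 mg potassium (running total 1962.0 mg).
Take 0.8222 servings of cottage cheese: spends $0.74, +152.1 mg potassium (running total 2114.1 mg).
Filling greedily by potassium-per-dollar is optimal for one linear limit, giving 2114.1 mg.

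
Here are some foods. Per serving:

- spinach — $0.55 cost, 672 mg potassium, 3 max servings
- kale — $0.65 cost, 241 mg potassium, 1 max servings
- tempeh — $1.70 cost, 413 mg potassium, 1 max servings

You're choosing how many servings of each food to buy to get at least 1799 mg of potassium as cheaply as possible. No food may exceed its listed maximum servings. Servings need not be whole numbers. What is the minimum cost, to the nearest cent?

$1.47

Cost per mg of potassium: spinach $0.0008, kale $0.0027, tempeh $0.0041.
Take 2.677 servings of spinach: +1799.0 mg potassium for $1.47 (total $1.47, still need 0.0 mg).
Filling from the cheapest source first is optimal under one linear minimum: $1.47.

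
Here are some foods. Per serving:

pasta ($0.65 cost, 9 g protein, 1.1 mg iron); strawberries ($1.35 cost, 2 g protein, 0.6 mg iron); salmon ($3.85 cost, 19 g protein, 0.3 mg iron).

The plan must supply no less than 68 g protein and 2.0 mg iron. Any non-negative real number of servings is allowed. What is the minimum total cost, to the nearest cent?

$4.91

Minimising a linear cost over {protein ≥ 68, iron ≥ 2.0, servings ≥ 0} — the optimum is at a vertex, using one or two foods.
pasta only: max(68/9, 2.0/1.1) = 7.556 servings → $4.91.
strawberries only: max(68/2, 2.0/0.6) = 34 servings → $45.90.
salmon only: max(68/19, 2.0/0.3) = 6.667 servings → $25.67.
pasta + strawberries: intersection lies outside the first quadrant.
pasta + salmon with both tight: 0.967 servings and 3.121 servings → $12.64.
strawberries + salmon with both tight: 1.63 servings and 3.407 servings → $15.32.
The minimum over all feasible corners is $4.91.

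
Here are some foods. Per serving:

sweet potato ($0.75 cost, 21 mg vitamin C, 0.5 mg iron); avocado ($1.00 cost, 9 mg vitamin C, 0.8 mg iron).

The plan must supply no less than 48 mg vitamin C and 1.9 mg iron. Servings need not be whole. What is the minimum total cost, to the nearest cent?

Minimising a linear cost over {vitamin C ≥ 48, iron ≥ 1.9, servings ≥ 0} — the optimum is at a vertex, using one or two foods.
sweet potato only: max(48/21, 1.9/0.5) = 3.8 servings → $2.85.
avocado only: max(48/9, 1.9/0.8) = 5.333 servings → $5.33.
sweet potato + avocado with both tight: 1.732 servings and 1.293 servings → $2.59.
So the least-cost plan costs $2.59.

$2.59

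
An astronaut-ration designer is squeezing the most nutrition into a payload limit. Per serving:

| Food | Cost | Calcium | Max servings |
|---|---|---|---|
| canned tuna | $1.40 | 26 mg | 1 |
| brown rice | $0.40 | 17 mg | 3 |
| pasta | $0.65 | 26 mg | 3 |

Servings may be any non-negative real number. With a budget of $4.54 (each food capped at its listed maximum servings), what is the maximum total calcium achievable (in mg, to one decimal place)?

Calcium per dollar: brown rice 42.5, pasta 40, canned tuna 18.57.
Take 3 servings of brown rice: spends $1.20, +51.0 mg calcium (running total 51.0 mg).
Take 3 servings of pasta: spends $1.95, +78.0 mg calcium (running total 129.0 mg).
Take 0.9929 servings of canned tuna: spends $1.39, +25.8 mg calcium (running total 154.8 mg).
Greedy by best ratio exhausts the cost allowance optimally: 154.8 mg.

154.8 mg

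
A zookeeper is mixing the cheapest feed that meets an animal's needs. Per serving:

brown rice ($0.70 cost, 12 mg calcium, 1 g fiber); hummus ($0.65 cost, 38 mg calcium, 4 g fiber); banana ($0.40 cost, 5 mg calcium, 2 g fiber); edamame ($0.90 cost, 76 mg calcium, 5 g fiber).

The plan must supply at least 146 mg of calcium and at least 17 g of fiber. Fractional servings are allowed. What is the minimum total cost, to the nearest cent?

For a min-cost LP with two ≥-constraints, a basic feasible solution has at most two positive variables.
brown rice only: max(146/12, 17/1) = 17 servings → $11.90.
hummus only: max(146/38, 17/4) = 4.25 servings → $2.76.
banana only: max(146/5, 17/2) = 29.2 servings → $11.68.
edamame only: max(146/76, 17/5) = 3.4 servings → $3.06.
brown rice + hummus with both targets exact would need a negative amount; discard.
brown rice + banana with both tight: 10.89 servings and 3.053 servings → $8.85.
brown rice + edamame: intersection lies outside the first quadrant.
hummus + banana with both tight: 3.696 servings and 1.107 servings → $2.85.
hummus + edamame: intersection lies outside the first quadrant.
banana + edamame with both tight: 4.425 servings and 1.63 servings → $3.24.
Cheapest feasible corner: $2.76.

$2.76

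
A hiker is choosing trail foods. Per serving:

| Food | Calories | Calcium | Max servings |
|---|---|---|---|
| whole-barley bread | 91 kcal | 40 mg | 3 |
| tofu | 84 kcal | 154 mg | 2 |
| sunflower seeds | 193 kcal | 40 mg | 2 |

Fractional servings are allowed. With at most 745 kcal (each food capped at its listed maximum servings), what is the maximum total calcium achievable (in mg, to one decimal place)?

491.0 mg

Calcium per kcal: tofu 1.833, whole-barley bread 0.4396, sunflower seeds 0.2073.
Take 2 servings of tofu: uses 168 kcal, +308.0 mg calcium (running total 308.0 mg).
Take 3 servings of whole-barley bread: uses 273 kcal, +120.0 mg calcium (running total 428.0 mg).
Take 1.575 servings of sunflower seeds: uses 304 kcal, +63.0 mg calcium (running total 491.0 mg).
Filling greedily by calcium-per-kcal is optimal for one linear limit, giving 491.0 mg.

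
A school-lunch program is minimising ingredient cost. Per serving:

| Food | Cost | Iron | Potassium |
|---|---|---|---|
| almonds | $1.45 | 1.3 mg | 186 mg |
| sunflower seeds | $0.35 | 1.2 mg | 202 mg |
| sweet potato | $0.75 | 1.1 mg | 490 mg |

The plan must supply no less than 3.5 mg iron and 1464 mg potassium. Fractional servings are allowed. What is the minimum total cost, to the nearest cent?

$2.25

Minimising a linear cost over {iron ≥ 3.5, potassium ≥ 1464, servings ≥ 0} — the optimum is at a vertex, using one or two foods.
almonds only: max(3.5/1.3, 1464/186) = 7.871 servings → $11.41.
sunflower seeds only: max(3.5/1.2, 1464/202) = 7.248 servings → $2.54.
sweet potato only: max(3.5/1.1, 1464/490) = 3.182 servings → $2.39.
almonds + sunflower seeds with both targets exact would need a negative amount; discard.
almonds + sweet potato with both tight: 0.2419 servings and 2.896 servings → $2.52.
sunflower seeds + sweet potato with both tight: 0.2859 servings and 2.87 servings → $2.25.
Cheapest feasible corner: $2.25.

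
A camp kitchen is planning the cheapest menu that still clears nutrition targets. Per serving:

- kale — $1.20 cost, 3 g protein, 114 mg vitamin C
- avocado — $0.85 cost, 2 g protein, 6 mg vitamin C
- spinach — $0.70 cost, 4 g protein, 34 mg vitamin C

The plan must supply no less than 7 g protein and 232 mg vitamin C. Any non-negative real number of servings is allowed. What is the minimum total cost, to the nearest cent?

For a min-cost LP with two ≥-constraints, a basic feasible solution has at most two positive variables.
kale only: max(7/3, 232/114) = 2.333 servings → $2.80.
avocado only: max(7/2, 232/6) = 38.67 servings → $32.87.
spinach only: max(7/4, 232/34) = 6.824 servings → $4.78.
kale + avocado with both tight: 2.01 servings and 0.4857 servings → $2.82.
kale + spinach with both tight: 1.949 servings and 0.2881 servings → $2.54.
avocado + spinach: the both-tight solution has a negative serving — not a feasible corner.
Cheapest feasible corner: $2.54.

$2.54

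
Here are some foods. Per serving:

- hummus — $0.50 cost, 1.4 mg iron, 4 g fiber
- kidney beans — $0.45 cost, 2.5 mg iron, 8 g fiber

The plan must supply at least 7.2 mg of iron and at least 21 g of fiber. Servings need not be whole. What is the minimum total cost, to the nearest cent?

$1.30

With two linear requirements the optimum uses one or two foods; enumerate the corners.
hummus only: max(7.2/1.4, 21/4) = 5.25 servings → $2.62.
kidney beans only: max(7.2/2.5, 21/8) = 2.88 servings → $1.30.
hummus + kidney beans with both tight: 4.25 servings and 0.5 servings → $2.35.
Cheapest feasible corner: $1.30.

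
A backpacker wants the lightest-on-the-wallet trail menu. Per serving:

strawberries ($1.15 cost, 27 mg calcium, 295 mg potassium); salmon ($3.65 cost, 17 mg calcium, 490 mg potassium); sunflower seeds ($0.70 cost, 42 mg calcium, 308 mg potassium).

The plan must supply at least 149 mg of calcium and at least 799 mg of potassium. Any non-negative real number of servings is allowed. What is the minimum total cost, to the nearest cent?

$2.48

Check every corner: each single food scaled to meet both minima, and each pair solved so both constraints bind.
strawberries only: max(149/27, 799/295) = 5.519 servings → $6.35.
salmon only: max(149/17, 799/490) = 8.765 servings → $31.99.
sunflower seeds only: max(149/42, 799/308) = 3.548 servings → $2.48.
strawberries + salmon with both targets exact would need a negative amount; discard.
strawberries + sunflower seeds: the both-tight solution has a negative serving — not a feasible corner.
salmon + sunflower seeds: intersection lies outside the first quadrant.
Cheapest feasible corner: $2.48.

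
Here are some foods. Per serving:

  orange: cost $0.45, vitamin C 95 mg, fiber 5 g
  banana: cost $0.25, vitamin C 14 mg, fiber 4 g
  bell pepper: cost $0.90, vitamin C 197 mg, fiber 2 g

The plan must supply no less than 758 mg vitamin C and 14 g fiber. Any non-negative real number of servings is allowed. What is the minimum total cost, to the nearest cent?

$3.49

A basic optimal solution has at most two foods positive. Try each food alone and each pair with both targets met exactly.
orange only: max(758/95, 14/5) = 7.979 servings → $3.59.
banana only: max(758/14, 14/4) = 54.14 servings → $13.54.
bell pepper only: max(758/197, 14/2) = 7 servings → $6.30.
orange + banana with both targets exact would need a negative amount; discard.
orange + bell pepper with both tight: 1.562 servings and 3.094 servings → $3.49.
banana + bell pepper with both tight: 1.634 servings and 3.732 servings → $3.77.
Cheapest feasible corner: $3.49.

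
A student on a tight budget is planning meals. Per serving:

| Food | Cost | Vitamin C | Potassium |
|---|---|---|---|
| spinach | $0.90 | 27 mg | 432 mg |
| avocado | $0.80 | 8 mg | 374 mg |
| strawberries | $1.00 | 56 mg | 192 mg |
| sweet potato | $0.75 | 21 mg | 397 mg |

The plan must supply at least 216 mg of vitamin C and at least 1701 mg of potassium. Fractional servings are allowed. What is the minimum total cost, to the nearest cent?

Check every corner: each single food scaled to meet both minima, and each pair solved so both constraints bind.
spinach only: max(216/27, 1701/432) = 8 servings → $7.20.
avocado only: max(216/8, 1701/374) = 27 servings → $21.60.
strawberries only: max(216/56, 1701/192) = 8.859 servings → $8.86.
sweet potato only: max(216/21, 1701/397) = 10.29 servings → $7.71.
spinach + avocado: intersection lies outside the first quadrant.
spinach + strawberries with both tight: 2.83 servings and 2.493 servings → $5.04.
spinach + sweet potato: the both-tight solution has a negative serving — not a feasible corner.
avocado + strawberries with both tight: 2.771 servings and 3.461 servings → $5.68.
avocado + sweet potato: intersection lies outside the first quadrant.
strawberries + sweet potato with both tight: 2.749 servings and 2.955 servings → $4.97.
Cheapest feasible corner: $4.97.

$4.97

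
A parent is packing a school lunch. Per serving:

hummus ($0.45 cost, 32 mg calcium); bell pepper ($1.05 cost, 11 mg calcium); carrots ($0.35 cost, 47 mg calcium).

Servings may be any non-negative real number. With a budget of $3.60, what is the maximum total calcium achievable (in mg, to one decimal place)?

483.4 mg

Calcium per dollar: carrots 134.3, hummus 71.11, bell pepper 10.48.
With no serving limits, spend the whole cost allowance on carrots: $3.60 / $0.35 × 47 mg = 483.4 mg.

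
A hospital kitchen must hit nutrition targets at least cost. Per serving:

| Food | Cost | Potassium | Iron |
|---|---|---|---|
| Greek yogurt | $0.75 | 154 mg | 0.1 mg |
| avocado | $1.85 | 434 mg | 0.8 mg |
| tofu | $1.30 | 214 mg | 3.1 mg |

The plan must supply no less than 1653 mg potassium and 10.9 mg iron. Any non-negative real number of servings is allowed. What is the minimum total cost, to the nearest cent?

$8.17

Minimising a linear cost over {potassium ≥ 1653, iron ≥ 10.9, servings ≥ 0} — the optimum is at a vertex, using one or two foods.
Greek yogurt only: max(1653/154, 10.9/0.1) = 109 servings → $81.75.
avocado only: max(1653/434, 10.9/0.8) = 13.62 servings → $25.21.
tofu only: max(1653/214, 10.9/3.1) = 7.724 servings → $10.04.
Greek yogurt + avocado: the both-tight solution has a negative serving — not a feasible corner.
Greek yogurt + tofu with both tight: 6.122 servings and 3.319 servings → $8.91.
avocado + tofu with both tight: 2.378 servings and 2.903 servings → $8.17.
So the least-cost plan costs $8.17.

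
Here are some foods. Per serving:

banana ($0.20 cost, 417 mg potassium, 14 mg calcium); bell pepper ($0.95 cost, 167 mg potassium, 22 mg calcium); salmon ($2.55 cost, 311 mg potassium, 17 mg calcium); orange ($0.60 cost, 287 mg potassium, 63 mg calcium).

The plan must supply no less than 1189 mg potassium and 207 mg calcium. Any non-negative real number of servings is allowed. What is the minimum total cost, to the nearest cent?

At the optimum either one food covers both requirements or two foods hit both targets exactly; no other combination can be cheaper.
banana only: max(1189/417, 207/14) = 14.79 servings → $2.96.
bell pepper only: max(1189/167, 207/22) = 9.409 servings → $8.94.
salmon only: max(1189/311, 207/17) = 12.18 servings → $31.05.
orange only: max(1189/287, 207/63) = 4.143 servings → $2.49.
banana + bell pepper: intersection lies outside the first quadrant.
banana + salmon: the both-tight solution has a negative serving — not a feasible corner.
banana + orange with both tight: 0.6964 servings and 3.131 servings → $2.02.
bell pepper + salmon: intersection lies outside the first quadrant.
bell pepper + orange with both tight: 3.684 servings and 1.999 servings → $4.70.
salmon + orange with both tight: 1.053 servings and 3.001 servings → $4.49.
So the least-cost plan costs $2.02.

$2.02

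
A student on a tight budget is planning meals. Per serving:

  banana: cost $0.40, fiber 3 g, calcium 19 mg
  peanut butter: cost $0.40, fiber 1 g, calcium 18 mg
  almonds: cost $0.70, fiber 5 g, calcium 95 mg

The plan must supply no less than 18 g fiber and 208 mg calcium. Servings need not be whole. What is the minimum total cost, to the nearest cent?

$2.45

At the optimum either one food covers both requirements or two foods hit both targets exactly; no other combination can be cheaper.
banana only: max(18/3, 208/19) = 10.95 servings → $4.38.
peanut butter only: max(18/1, 208/18) = 18 servings → $7.20.
almonds only: max(18/5, 208/95) = 3.6 servings → $2.52.
banana + peanut butter with both tight: 3.314 servings and 8.057 servings → $4.55.
banana + almonds with both tight: 3.526 servings and 1.484 servings → $2.45.
peanut butter + almonds with both targets exact would need a negative amount; discard.
Cheapest feasible corner: $2.45.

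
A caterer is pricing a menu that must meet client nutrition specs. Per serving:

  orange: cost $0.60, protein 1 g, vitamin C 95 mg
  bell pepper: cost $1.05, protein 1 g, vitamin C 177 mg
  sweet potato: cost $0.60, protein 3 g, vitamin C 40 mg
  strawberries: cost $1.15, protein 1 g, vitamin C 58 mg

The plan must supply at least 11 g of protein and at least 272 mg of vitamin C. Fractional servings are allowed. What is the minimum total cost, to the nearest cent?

Check every corner: each single food scaled to meet both minima, and each pair solved so both constraints bind.
orange only: max(11/1, 272/95) = 11 servings → $6.60.
bell pepper only: max(11/1, 272/177) = 11 servings → $11.55.
sweet potato only: max(11/3, 272/40) = 6.8 servings → $4.08.
strawberries only: max(11/1, 272/58) = 11 servings → $12.65.
orange + bell pepper: the both-tight solution has a negative serving — not a feasible corner.
orange + sweet potato with both tight: 1.535 servings and 3.155 servings → $2.81.
orange + strawberries: intersection lies outside the first quadrant.
bell pepper + sweet potato with both tight: 0.7658 servings and 3.411 servings → $2.85.
bell pepper + strawberries with both targets exact would need a negative amount; discard.
sweet potato + strawberries with both tight: 2.731 servings and 2.806 servings → $4.87.
Cheapest feasible corner: $2.81.

$2.81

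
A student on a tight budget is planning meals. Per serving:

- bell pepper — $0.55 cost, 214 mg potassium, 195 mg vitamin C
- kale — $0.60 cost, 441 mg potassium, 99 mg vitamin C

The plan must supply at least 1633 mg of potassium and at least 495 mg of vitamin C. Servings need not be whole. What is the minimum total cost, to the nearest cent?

$2.45

bell pepper only: max(1633/214, 495/195) = 7.631 servings → $4.20.
kale only: max(1633/441, 495/99) = 5 servings → $3.00.
bell pepper + kale with both tight: 0.8738 servings and 3.279 servings → $2.45.
The minimum over all feasible corners is $2.45.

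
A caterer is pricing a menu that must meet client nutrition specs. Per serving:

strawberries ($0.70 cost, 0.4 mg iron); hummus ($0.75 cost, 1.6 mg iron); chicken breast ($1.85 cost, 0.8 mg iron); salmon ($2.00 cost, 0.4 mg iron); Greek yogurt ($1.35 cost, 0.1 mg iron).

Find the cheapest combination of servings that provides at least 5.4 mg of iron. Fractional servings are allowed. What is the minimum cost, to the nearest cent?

Cost per mg of iron: hummus $0.4688, strawberries $1.7500, chicken breast $2.3125, salmon $5.0000, Greek yogurt $13.5000.
With no serving limits, use only hummus: 5.4 mg / 1.6 mg = 3.375 servings × $0.75 = $2.53.

$2.53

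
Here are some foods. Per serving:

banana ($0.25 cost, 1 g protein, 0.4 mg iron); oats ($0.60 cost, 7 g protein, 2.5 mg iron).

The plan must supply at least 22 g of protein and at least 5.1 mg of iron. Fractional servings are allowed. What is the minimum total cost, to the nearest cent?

$1.89

For a min-cost LP with two ≥-constraints, a basic feasible solution has at most two positive variables.
banana only: max(22/1, 5.1/0.4) = 22 servings → $5.50.
oats only: max(22/7, 5.1/2.5) = 3.143 servings → $1.89.
banana + oats: intersection lies outside the first quadrant.
So the least-cost plan costs $1.89.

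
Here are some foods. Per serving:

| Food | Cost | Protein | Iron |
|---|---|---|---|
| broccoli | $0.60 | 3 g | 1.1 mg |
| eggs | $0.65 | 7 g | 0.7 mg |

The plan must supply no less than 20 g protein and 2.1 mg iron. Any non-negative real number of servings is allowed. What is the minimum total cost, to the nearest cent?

An LP optimum is at a vertex; with two nutrient constraints at most two foods are used. Check each candidate.
broccoli only: max(20/3, 2.1/1.1) = 6.667 servings → $4.00.
eggs only: max(20/7, 2.1/0.7) = 3 servings → $1.95.
broccoli + eggs with both tight: 0.125 servings and 2.804 servings → $1.90.
The minimum over all feasible corners is $1.90.

$1.90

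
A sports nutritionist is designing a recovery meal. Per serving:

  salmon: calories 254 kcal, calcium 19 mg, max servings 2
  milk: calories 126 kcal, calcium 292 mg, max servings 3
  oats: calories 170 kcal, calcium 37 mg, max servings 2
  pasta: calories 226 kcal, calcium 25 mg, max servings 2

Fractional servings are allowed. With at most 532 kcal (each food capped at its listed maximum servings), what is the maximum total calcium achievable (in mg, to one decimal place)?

Calcium per kcal: milk 2.317, oats 0.2176, pasta 0.1106, salmon 0.0748.
Take 3 servings of milk: uses 378 kcal, +876.0 mg calcium (running total 876.0 mg).
Take 0.9059 servings of oats: uses 154 kcal, +33.5 mg calcium (running total 909.5 mg).
Greedy by best ratio exhausts the calories allowance optimally: 909.5 mg.

909.5 mg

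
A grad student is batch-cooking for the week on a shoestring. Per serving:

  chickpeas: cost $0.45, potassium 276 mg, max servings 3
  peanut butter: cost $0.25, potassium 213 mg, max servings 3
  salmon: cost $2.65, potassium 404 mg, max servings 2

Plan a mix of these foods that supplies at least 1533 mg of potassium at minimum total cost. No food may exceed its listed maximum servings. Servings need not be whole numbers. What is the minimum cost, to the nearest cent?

$2.53

Cost per mg of potassium: peanut butter $0.0012, chickpeas $0.0016, salmon $0.0066.
Take 3 servings of peanut butter: +639.0 mg potassium for $0.75 (total $0.75, still need 894.0 mg).
Take 3 servings of chickpeas: +828.0 mg potassium for $1.35 (total $2.10, still need 66.0 mg).
Take 0.1634 servings of salmon: +66.0 mg potassium for $0.43 (total $2.53, still need 0.0 mg).
Greedy by cheapest-per-mg is optimal for a single linear constraint, so the minimum cost is $2.53.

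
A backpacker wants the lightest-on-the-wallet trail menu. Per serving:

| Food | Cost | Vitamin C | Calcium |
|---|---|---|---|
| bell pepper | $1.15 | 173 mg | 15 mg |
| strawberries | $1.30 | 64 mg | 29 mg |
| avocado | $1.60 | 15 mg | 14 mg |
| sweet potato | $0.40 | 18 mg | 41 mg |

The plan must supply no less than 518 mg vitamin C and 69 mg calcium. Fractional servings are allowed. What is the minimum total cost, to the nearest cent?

The cheapest plan sits at a corner of the feasible region — with two constraints it uses at most two foods.
bell pepper only: max(518/173, 69/15) = 4.6 servings → $5.29.
strawberries only: max(518/64, 69/29) = 8.094 servings → $10.52.
avocado only: max(518/15, 69/14) = 34.53 servings → $55.25.
sweet potato only: max(518/18, 69/41) = 28.78 servings → $11.51.
bell pepper + strawberries with both tight: 2.614 servings and 1.027 servings → $4.34.
bell pepper + avocado with both tight: 2.83 servings and 1.897 servings → $6.29.
bell pepper + sweet potato with both tight: 2.931 servings and 0.6107 servings → $3.61.
strawberries + avocado with both targets exact would need a negative amount; discard.
strawberries + sweet potato: the both-tight solution has a negative serving — not a feasible corner.
avocado + sweet potato: intersection lies outside the first quadrant.
Cheapest feasible corner: $3.61.

$3.61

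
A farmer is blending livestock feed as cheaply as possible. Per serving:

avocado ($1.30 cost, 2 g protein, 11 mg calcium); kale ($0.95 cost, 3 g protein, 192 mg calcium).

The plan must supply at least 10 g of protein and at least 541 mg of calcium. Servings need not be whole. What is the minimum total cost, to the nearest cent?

At the optimum either one food covers both requirements or two foods hit both targets exactly; no other combination can be cheaper.
avocado only: max(10/2, 541/11) = 49.18 servings → $63.94.
kale only: max(10/3, 541/192) = 3.333 servings → $3.17.
avocado + kale with both tight: 0.8462 servings and 2.769 servings → $3.73.
The minimum over all feasible corners is $3.17.

$3.17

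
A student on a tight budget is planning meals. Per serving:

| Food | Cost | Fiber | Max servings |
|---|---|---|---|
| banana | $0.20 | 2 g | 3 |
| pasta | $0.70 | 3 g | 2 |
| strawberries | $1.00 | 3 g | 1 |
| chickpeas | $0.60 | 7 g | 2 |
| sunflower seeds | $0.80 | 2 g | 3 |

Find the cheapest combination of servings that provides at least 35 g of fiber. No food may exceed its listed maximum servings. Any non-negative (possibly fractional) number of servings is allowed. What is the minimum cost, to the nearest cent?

Cost per g of fiber: chickpeas $0.0857, banana $0.1000, pasta $0.2333, strawberries $0.3333, sunflower seeds $0.4000.
Take 2 servings of chickpeas: +14.0 g fiber for $1.20 (total $1.20, still need 21.0 g).
Take 3 servings of banana: +6.0 g fiber for $0.60 (total $1.80, still need 15.0 g).
Take 2 servings of pasta: +6.0 g fiber for $1.40 (total $3.20, still need 9.0 g).
Take 1 serving of strawberries: +3.0 g fiber for $1.00 (total $4.20, still need 6.0 g).
Take 3 servings of sunflower seeds: +6.0 g fiber for $2.40 (total $6.60, still need 0.0 g).
Filling from the cheapest source first is optimal under one linear minimum: $6.60.

$6.60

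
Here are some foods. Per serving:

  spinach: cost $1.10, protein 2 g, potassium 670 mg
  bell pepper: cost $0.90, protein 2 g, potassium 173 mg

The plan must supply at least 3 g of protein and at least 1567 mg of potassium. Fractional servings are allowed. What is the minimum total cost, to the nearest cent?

$2.57

Compare the cost at each extreme point of the feasible region.
spinach only: max(3/2, 1567/670) = 2.339 servings → $2.57.
bell pepper only: max(3/2, 1567/173) = 9.058 servings → $8.15.
spinach + bell pepper: intersection lies outside the first quadrant.
The minimum over all feasible corners is $2.57.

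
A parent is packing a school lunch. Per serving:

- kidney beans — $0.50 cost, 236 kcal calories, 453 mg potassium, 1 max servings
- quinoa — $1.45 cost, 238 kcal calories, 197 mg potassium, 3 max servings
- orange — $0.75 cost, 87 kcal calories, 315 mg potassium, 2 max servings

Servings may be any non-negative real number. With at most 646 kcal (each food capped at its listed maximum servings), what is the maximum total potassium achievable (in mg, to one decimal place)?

Potassium per kcal: orange 3.621, kidney beans 1.919, quinoa 0.8277.
Take 2 servings of orange: uses 174 kcal, +630.0 mg potassium (running total 630.0 mg).
Take 1 serving of kidney beans: uses 236 kcal, +453.0 mg potassium (running total 1083.0 mg).
Take 0.9916 servings of quinoa: uses 236 kcal, +195.3 mg potassium (running total 1278.3 mg).
Filling greedily by potassium-per-kcal is optimal for one linear limit, giving 1278.3 mg.

1278.3 mg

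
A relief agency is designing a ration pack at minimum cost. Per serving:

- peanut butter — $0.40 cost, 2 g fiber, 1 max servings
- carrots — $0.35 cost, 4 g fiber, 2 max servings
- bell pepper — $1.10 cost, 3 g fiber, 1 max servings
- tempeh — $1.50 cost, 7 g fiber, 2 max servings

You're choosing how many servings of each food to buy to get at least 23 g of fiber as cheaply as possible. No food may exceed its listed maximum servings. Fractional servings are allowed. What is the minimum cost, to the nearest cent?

$3.89

Cost per g of fiber: carrots $0.0875, peanut butter $0.2000, tempeh $0.2143, bell pepper $0.3667.
Take 2 servings of carrots: +8.0 g fiber for $0.70 (total $0.70, still need 15.0 g).
Take 1 serving of peanut butter: +2.0 g fiber for $0.40 (total $1.10, still need 13.0 g).
Take 1.857 servings of tempeh: +13.0 g fiber for $2.79 (total $3.89, still need 0.0 g).
Filling from the cheapest source first is optimal under one linear minimum: $3.89.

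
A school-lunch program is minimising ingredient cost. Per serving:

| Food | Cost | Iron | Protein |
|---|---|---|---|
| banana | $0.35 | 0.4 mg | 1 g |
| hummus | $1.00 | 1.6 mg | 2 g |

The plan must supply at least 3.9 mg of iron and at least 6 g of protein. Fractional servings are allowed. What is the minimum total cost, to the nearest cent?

Two binding constraints pin down two serving amounts, so the optimal mix uses at most two foods. The candidates are each food alone (scaled to the tighter of iron/protein) and each pair with both constraints tight.
banana only: max(3.9/0.4, 6/1) = 9.75 servings → $3.41.
hummus only: max(3.9/1.6, 6/2) = 3 servings → $3.00.
banana + hummus with both tight: 2.25 servings and 1.875 servings → $2.66.
So the least-cost plan costs $2.66.

$2.66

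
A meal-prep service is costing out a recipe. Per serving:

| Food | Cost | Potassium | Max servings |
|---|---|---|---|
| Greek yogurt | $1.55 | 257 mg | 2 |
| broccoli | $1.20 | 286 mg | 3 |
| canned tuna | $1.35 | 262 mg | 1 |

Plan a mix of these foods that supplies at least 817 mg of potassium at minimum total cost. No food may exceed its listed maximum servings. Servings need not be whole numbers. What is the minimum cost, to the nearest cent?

Cost per mg of potassium: broccoli $0.0042, canned tuna $0.0052, Greek yogurt $0.0060.
Take 2.857 servings of broccoli: +817.0 mg potassium for $3.43 (total $3.43, still need 0.0 mg).
Greedy by cheapest-per-mg is optimal for a single linear constraint, so the minimum cost is $3.43.

$3.43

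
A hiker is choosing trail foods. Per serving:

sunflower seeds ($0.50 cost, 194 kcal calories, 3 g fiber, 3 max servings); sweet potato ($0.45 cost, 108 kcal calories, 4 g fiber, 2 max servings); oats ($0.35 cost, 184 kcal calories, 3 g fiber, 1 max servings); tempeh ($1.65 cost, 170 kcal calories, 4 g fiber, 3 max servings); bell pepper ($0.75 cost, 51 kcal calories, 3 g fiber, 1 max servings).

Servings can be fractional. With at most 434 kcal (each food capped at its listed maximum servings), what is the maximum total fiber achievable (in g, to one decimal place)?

Fiber per kcal: bell pepper 0.05882, sweet potato 0.03704, tempeh 0.02353, oats 0.0163, sunflower seeds 0.01546.
Take 1 serving of bell pepper: uses 51 kcal, +3.0 g fiber (running total 3.0 g).
Take 2 servings of sweet potato: uses 216 kcal, +8.0 g fiber (running total 11.0 g).
Take 0.9824 servings of tempeh: uses 167 kcal, +3.9 g fiber (running total 14.9 g).
Greedy by best ratio exhausts the calories allowance optimally: 14.9 g.

14.9 g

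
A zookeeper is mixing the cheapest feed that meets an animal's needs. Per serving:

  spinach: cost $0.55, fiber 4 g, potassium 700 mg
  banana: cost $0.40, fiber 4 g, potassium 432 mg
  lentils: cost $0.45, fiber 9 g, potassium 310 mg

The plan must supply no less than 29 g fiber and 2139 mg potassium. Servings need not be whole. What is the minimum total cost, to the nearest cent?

At the optimum either one food covers both requirements or two foods hit both targets exactly; no other combination can be cheaper.
spinach only: max(29/4, 2139/700) = 7.25 servings → $3.99.
banana only: max(29/4, 2139/432) = 7.25 servings → $2.90.
lentils only: max(29/9, 2139/310) = 6.9 servings → $3.10.
spinach + banana: the both-tight solution has a negative serving — not a feasible corner.
spinach + lentils with both tight: 2.028 servings and 2.321 servings → $2.16.
banana + lentils with both tight: 3.875 servings and 1.5 servings → $2.23.
The minimum over all feasible corners is $2.16.

$2.16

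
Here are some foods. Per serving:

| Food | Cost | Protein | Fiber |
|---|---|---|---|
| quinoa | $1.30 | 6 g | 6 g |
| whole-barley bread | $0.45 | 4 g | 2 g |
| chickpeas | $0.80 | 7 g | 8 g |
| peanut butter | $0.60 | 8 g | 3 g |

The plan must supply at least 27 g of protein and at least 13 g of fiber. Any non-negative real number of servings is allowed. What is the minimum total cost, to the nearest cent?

Compare the cost at each extreme point of the feasible region.
quinoa only: max(27/6, 13/6) = 4.5 servings → $5.85.
whole-barley bread only: max(27/4, 13/2) = 6.75 servings → $3.04.
chickpeas only: max(27/7, 13/8) = 3.857 servings → $3.09.
peanut butter only: max(27/8, 13/3) = 4.333 servings → $2.60.
quinoa + whole-barley bread with both targets exact would need a negative amount; discard.
quinoa + chickpeas: intersection lies outside the first quadrant.
quinoa + peanut butter with both tight: 0.7667 servings and 2.8 servings → $2.68.
whole-barley bread + chickpeas: intersection lies outside the first quadrant.
whole-barley bread + peanut butter with both tight: 5.75 servings and 0.5 servings → $2.89.
chickpeas + peanut butter with both tight: 0.5349 servings and 2.907 servings → $2.17.
So the least-cost plan costs $2.17.

$2.17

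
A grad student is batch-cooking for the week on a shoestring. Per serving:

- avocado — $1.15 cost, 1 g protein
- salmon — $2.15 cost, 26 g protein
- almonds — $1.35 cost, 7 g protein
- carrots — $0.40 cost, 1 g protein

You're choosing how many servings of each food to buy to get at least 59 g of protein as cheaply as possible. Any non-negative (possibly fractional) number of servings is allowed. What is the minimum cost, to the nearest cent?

Cost per g of protein: salmon $0.0827, almonds $0.1929, carrots $0.4000, avocado $1.1500.
With no serving limits, use only salmon: 59 g / 26 g = 2.269 servings × $2.15 = $4.88.

$4.88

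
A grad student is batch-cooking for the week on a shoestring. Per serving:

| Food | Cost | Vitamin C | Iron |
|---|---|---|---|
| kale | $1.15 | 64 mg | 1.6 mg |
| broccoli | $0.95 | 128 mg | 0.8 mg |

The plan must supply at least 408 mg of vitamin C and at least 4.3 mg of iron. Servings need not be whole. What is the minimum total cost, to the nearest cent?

$4.01

This is a tiny linear program; its minimum lies at a vertex of the feasible set. List the vertices and price them.
kale only: max(408/64, 4.3/1.6) = 6.375 servings → $7.33.
broccoli only: max(408/128, 4.3/0.8) = 5.375 servings → $5.11.
kale + broccoli with both tight: 1.458 servings and 2.458 servings → $4.01.
The minimum over all feasible corners is $4.01.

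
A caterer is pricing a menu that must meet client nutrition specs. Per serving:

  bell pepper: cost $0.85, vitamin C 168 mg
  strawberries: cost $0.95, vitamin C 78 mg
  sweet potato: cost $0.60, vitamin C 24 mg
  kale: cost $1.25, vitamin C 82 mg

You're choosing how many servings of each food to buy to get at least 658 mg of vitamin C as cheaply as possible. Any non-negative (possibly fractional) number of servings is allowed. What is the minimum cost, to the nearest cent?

Cost per mg of vitamin C: bell pepper $0.0051, strawberries $0.0122, kale $0.0152, sweet potato $0.0250.
With no serving limits, use only bell pepper: 658 mg / 168 mg = 3.917 servings × $0.85 = $3.33.

$3.33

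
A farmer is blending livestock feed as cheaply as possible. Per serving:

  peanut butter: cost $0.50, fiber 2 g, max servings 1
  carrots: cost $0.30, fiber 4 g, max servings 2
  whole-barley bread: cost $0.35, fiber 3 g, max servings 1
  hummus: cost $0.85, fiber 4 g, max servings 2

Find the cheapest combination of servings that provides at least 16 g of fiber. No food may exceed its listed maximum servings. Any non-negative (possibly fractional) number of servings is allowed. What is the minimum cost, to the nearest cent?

Cost per g of fiber: carrots $0.0750, whole-barley bread $0.1167, hummus $0.2125, peanut butter $0.2500.
Take 2 servings of carrots: +8.0 g fiber for $0.60 (total $0.60, still need 8.0 g).
Take 1 serving of whole-barley bread: +3.0 g fiber for $0.35 (total $0.95, still need 5.0 g).
Take 1.25 servings of hummus: +5.0 g fiber for $1.06 (total $2.01, still need 0.0 g).
Filling from the cheapest source first is optimal under one linear minimum: $2.01.

$2.01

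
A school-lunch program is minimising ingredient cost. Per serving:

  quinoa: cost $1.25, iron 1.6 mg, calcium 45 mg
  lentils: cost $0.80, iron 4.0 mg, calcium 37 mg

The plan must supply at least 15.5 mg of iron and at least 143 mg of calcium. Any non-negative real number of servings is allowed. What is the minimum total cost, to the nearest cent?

$3.10

At the optimum either one food covers both requirements or two foods hit both targets exactly; no other combination can be cheaper.
quinoa only: max(15.5/1.6, 143/45) = 9.688 servings → $12.11.
lentils only: max(15.5/4.0, 143/37) = 3.875 servings → $3.10.
quinoa + lentils: intersection lies outside the first quadrant.
The minimum over all feasible corners is $3.10.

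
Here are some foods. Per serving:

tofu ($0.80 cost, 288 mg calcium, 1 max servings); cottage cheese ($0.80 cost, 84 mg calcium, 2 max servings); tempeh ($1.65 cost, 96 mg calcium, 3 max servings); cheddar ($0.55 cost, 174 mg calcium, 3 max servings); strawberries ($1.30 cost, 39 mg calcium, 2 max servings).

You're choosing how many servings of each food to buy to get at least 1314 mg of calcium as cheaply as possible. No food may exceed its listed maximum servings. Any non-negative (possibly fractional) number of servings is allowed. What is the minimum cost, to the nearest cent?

Cost per mg of calcium: tofu $0.0028, cheddar $0.0032, cottage cheese $0.0095, tempeh $0.0172, strawberries $0.0333.
Take 1 serving of tofu: +288.0 mg calcium for $0.80 (total $0.80, still need 1026.0 mg).
Take 3 servings of cheddar: +522.0 mg calcium for $1.65 (total $2.45, still need 504.0 mg).
Take 2 servings of cottage cheese: +168.0 mg calcium for $1.60 (total $4.05, still need 336.0 mg).
Take 3 servings of tempeh: +288.0 mg calcium for $4.95 (total $9.00, still need 48.0 mg).
Take 1.231 servings of strawberries: +48.0 mg calcium for $1.60 (total $10.60, still need 0.0 mg).
Greedy by cheapest-per-mg is optimal for a single linear constraint, so the minimum cost is $10.60.

$10.60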